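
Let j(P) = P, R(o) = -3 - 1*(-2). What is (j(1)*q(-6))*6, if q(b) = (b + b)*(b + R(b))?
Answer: 504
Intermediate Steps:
R(o) = -1 (R(o) = -3 + 2 = -1)
q(b) = 2*b*(-1 + b) (q(b) = (b + b)*(b - 1) = (2*b)*(-1 + b) = 2*b*(-1 + b))
(j(1)*q(-6))*6 = (1*(2*(-6)*(-1 - 6)))*6 = (1*(2*(-6)*(-7)))*6 = (1*84)*6 = 84*6 = 504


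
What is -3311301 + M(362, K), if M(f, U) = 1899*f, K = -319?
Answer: -2623863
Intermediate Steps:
-3311301 + M(362, K) = -3311301 + 1899*362 = -3311301 + 687438 = -2623863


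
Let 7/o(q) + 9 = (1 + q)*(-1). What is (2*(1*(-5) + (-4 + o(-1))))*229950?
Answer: -4496800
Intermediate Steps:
o(q) = 7/(-10 - q) (o(q) = 7/(-9 + (1 + q)*(-1)) = 7/(-9 + (-1 - q)) = 7/(-10 - q))
(2*(1*(-5) + (-4 + o(-1))))*229950 = (2*(1*(-5) + (-4 - 7/(10 - 1))))*229950 = (2*(-5 + (-4 - 7/9)))*229950 = (2*(-5 - 43/9))*229950 = (2*(-88/9))*229950 = -176/9*229950 = -4496800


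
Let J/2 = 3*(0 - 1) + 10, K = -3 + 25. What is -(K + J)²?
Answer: -1296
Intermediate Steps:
K = 22
J = 14 (J = 2*(3*(0 - 1) + 10) = 2*(3*(-1) + 10) = 2*(-3 + 10) = 2*7 = 14)
-(K + J)² = -(22 + 14)² = -1*36² = -1*1296 = -1296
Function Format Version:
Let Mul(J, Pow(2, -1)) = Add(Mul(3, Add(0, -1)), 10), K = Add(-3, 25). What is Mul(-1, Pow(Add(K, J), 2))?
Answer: -1296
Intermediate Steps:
K = 22
J = 14 (J = Mul(2, Add(Mul(3, Add(0, -1)), 10)) = Mul(2, Add(Mul(3, -1), 10)) = Mul(2, Add(-3, 10)) = Mul(2, 7) = 14)
Mul(-1, Pow(Add(K, J), 2)) = Mul(-1, Pow(Add(22, 14), 2)) = Mul(-1, Pow(36, 2)) = Mul(-1, 1296) = -1296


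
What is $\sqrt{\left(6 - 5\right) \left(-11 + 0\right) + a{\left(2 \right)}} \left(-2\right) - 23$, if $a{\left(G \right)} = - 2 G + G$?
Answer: $-23 - 2 i \sqrt{13} \approx -23.0 - 7.2111 i$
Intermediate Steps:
$a{\left(G \right)} = - G$
$\sqrt{\left(6 - 5\right) \left(-11 + 0\right) + a{\left(2 \right)}} \left(-2\right) - 23 = \sqrt{\left(6 - 5\right) \left(-11 + 0\right) - 2} \left(-2\right) - 23 = \sqrt{1 \left(-11\right) - 2} \left(-2\right) - 23 = \sqrt{-11 - 2} \left(-2\right) - 23 = \sqrt{-13} \left(-2\right) - 23 = i \sqrt{13} \left(-2\right) - 23 = - 2 i \sqrt{13} - 23 = -23 - 2 i \sqrt{13}$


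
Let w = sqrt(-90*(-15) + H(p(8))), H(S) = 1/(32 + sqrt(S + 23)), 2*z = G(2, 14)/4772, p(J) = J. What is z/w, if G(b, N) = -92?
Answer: -23*sqrt(32 + sqrt(31))/(2386*sqrt(43201 + 1350*sqrt(31))) ≈ -0.00026235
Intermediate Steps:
z = -23/2386 (z = (-92/4772)/2 = (-92*1/4772)/2 = (1/2)*(-23/1193) = -23/2386 ≈ -0.0096396)
H(S) = 1/(32 + sqrt(23 + S))
w = sqrt(1350 + 1/(32 + sqrt(31))) (w = sqrt(-90*(-15) + 1/(32 + sqrt(23 + 8))) = sqrt(1350 + 1/(32 + sqrt(31))) ≈ 36.743)
z/w = -23*sqrt(32 + sqrt(31))/sqrt(43201 + 1350*sqrt(31))/2386 = -23*sqrt(32 + sqrt(31))/(2386*sqrt(43201 + 1350*sqrt(31)))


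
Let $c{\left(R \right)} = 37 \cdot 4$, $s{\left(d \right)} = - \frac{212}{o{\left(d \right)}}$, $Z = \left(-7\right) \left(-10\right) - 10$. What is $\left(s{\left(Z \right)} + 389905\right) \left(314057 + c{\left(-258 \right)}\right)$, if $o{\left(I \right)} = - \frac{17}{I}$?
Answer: $\frac{2086668396525}{17} \approx 1.2275 \cdot 10^{11}$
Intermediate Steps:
$Z = 60$ ($Z = 70 - 10 = 60$)
$s{\left(d \right)} = \frac{212 d}{17}$ ($s{\left(d \right)} = - \frac{212}{\left(-17\right) \frac{1}{d}} = - 212 \left(- \frac{d}{17}\right) = \frac{212 d}{17}$)
$c{\left(R \right)} = 148$
$\left(s{\left(Z \right)} + 389905\right) \left(314057 + c{\left(-258 \right)}\right) = \left(\frac{212}{17} \cdot 60 + 389905\right) \left(314057 + 148\right) = \left(\frac{12720}{17} + 389905\right) 314205 = \frac{6641105}{17} \cdot 314205 = \frac{2086668396525}{17}$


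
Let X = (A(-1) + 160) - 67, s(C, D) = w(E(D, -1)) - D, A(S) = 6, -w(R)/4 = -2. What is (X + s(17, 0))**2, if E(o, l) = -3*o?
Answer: 11449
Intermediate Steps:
w(R) = 8 (w(R) = -4*(-2) = 8)
s(C, D) = 8 - D
X = 99 (X = (6 + 160) - 67 = 166 - 67 = 99)
(X + s(17, 0))**2 = (99 + (8 - 1*0))**2 = (99 + (8 + 0))**2 = (99 + 8)**2 = 107**2 = 11449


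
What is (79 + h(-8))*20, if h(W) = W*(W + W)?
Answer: 4140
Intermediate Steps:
h(W) = 2*W² (h(W) = W*(2*W) = 2*W²)
(79 + h(-8))*20 = (79 + 2*(-8)²)*20 = (79 + 2*64)*20 = (79 + 128)*20 = 207*20 = 4140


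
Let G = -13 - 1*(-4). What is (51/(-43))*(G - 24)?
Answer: 1683/43 ≈ 39.140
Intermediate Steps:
G = -9 (G = -13 + 4 = -9)
(51/(-43))*(G - 24) = (51/(-43))*(-9 - 24) = (51*(-1/43))*(-33) = -51/43*(-33) = 1683/43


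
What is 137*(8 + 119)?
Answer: 17399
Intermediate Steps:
137*(8 + 119) = 137*127 = 17399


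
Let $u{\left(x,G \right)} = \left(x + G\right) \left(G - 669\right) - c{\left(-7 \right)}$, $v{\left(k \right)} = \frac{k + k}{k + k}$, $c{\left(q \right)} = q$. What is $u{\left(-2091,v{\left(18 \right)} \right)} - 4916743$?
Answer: $-3520616$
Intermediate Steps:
$v{\left(k \right)} = 1$ ($v{\left(k \right)} = \frac{2 k}{2 k} = 2 k \frac{1}{2 k} = 1$)
$u{\left(x,G \right)} = 7 + \left(-669 + G\right) \left(G + x\right)$ ($u{\left(x,G \right)} = \left(x + G\right) \left(G - 669\right) - -7 = \left(G + x\right) \left(-669 + G\right) + 7 = \left(-669 + G\right) \left(G + x\right) + 7 = 7 + \left(-669 + G\right) \left(G + x\right)$)
$u{\left(-2091,v{\left(18 \right)} \right)} - 4916743 = \left(7 + 1^{2} - 669 - -1398879 + 1 \left(-2091\right)\right) - 4916743 = \left(7 + 1 - 669 + 1398879 - 2091\right) - 4916743 = 1396127 - 4916743 = -3520616$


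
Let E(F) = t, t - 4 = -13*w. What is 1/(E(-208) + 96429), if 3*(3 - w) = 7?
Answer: 3/289273 ≈ 1.0371e-5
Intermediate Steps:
w = ⅔ (w = 3 - ⅓*7 = 3 - 7/3 = ⅔ ≈ 0.66667)
t = -14/3 (t = 4 - 13*⅔ = 4 - 26/3 = -14/3 ≈ -4.6667)
E(F) = -14/3
1/(E(-208) + 96429) = 1/(-14/3 + 96429) = 1/(289273/3) = 3/289273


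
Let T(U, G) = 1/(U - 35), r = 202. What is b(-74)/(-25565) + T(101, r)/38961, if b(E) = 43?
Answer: -110545753/65738505690 ≈ -0.0016816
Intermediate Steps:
T(U, G) = 1/(-35 + U)
b(-74)/(-25565) + T(101, r)/38961 = 43/(-25565) + 1/((-35 + 101)*38961) = 43*(-1/25565) + (1/38961)/66 = -43/25565 + (1/66)*(1/38961) = -43/25565 + 1/2571426 = -110545753/65738505690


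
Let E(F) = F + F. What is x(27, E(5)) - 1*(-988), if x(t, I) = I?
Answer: 998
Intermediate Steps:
E(F) = 2*F
x(27, E(5)) - 1*(-988) = 2*5 - 1*(-988) = 10 + 988 = 998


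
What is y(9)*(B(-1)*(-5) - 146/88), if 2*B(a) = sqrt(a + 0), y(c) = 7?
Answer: -511/44 - 35*I/2 ≈ -11.614 - 17.5*I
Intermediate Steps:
B(a) = sqrt(a)/2 (B(a) = sqrt(a + 0)/2 = sqrt(a)/2)
y(9)*(B(-1)*(-5) - 146/88) = 7*((sqrt(-1)/2)*(-5) - 146/88) = 7*((I/2)*(-5) - 146*1/88) = 7*(-5*I/2 - 73/44) = 7*(-73/44 - 5*I/2) = -511/44 - 35*I/2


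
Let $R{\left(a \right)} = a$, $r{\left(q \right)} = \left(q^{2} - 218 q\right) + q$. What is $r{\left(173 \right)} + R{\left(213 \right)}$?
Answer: $-7399$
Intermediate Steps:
$r{\left(q \right)} = q^{2} - 217 q$
$r{\left(173 \right)} + R{\left(213 \right)} = 173 \left(-217 + 173\right) + 213 = 173 \left(-44\right) + 213 = -7612 + 213 = -7399$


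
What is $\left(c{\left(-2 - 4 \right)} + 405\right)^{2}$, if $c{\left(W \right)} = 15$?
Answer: $176400$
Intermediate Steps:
$\left(c{\left(-2 - 4 \right)} + 405\right)^{2} = \left(15 + 405\right)^{2} = 420^{2} = 176400$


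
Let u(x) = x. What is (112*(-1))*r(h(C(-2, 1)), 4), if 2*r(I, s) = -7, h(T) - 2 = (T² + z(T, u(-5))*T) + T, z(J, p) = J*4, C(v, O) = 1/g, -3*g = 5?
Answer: 392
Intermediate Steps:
g = -5/3 (g = -⅓*5 = -5/3 ≈ -1.6667)
C(v, O) = -⅗ (C(v, O) = 1/(-5/3) = -⅗)
z(J, p) = 4*J
h(T) = 2 + T + 5*T² (h(T) = 2 + ((T² + (4*T)*T) + T) = 2 + ((T² + 4*T²) + T) = 2 + (5*T² + T) = 2 + (T + 5*T²) = 2 + T + 5*T²)
r(I, s) = -7/2 (r(I, s) = (½)*(-7) = -7/2)
(112*(-1))*r(h(C(-2, 1)), 4) = (112*(-1))*(-7/2) = -112*(-7/2) = 392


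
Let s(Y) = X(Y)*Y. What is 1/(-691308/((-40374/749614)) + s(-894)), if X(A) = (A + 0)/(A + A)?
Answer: 2243/28788672663 ≈ 7.7913e-8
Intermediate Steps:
X(A) = 1/2 (X(A) = A/((2*A)) = A*(1/(2*A)) = 1/2)
s(Y) = Y/2
1/(-691308/((-40374/749614)) + s(-894)) = 1/(-691308/((-40374/749614)) + (1/2)*(-894)) = 1/(-691308/((-40374*1/749614)) - 447) = 1/(-691308/(-20187/374807) - 447) = 1/(-691308*(-374807/20187) - 447) = 1/(28789675284/2243 - 447) = 1/(28788672663/2243) = 2243/28788672663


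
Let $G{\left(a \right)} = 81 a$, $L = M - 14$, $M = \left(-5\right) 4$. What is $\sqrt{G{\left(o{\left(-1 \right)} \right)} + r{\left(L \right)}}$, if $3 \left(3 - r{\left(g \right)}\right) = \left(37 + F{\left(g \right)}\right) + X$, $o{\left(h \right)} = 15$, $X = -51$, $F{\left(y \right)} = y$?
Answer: $\sqrt{1234} \approx 35.128$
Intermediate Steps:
$M = -20$
$L = -34$ ($L = -20 - 14 = -34$)
$r{\left(g \right)} = \frac{23}{3} - \frac{g}{3}$ ($r{\left(g \right)} = 3 - \frac{\left(37 + g\right) - 51}{3} = 3 - \frac{-14 + g}{3} = 3 - \left(- \frac{14}{3} + \frac{g}{3}\right) = \frac{23}{3} - \frac{g}{3}$)
$\sqrt{G{\left(o{\left(-1 \right)} \right)} + r{\left(L \right)}} = \sqrt{81 \cdot 15 + \left(\frac{23}{3} - - \frac{34}{3}\right)} = \sqrt{1215 + \left(\frac{23}{3} + \frac{34}{3}\right)} = \sqrt{1215 + 19} = \sqrt{1234}$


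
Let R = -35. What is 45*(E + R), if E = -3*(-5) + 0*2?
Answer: -900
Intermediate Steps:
E = 15 (E = 15 + 0 = 15)
45*(E + R) = 45*(15 - 35) = 45*(-20) = -900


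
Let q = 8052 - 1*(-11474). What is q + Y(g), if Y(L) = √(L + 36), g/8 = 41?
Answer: 19526 + 2*√91 ≈ 19545.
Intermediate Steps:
g = 328 (g = 8*41 = 328)
Y(L) = √(36 + L)
q = 19526 (q = 8052 + 11474 = 19526)
q + Y(g) = 19526 + √(36 + 328) = 19526 + √364 = 19526 + 2*√91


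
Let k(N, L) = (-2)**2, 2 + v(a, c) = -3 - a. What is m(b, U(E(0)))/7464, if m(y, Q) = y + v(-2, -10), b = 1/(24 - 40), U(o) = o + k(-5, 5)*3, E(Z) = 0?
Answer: -49/119424 ≈ -0.00041030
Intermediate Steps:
v(a, c) = -5 - a (v(a, c) = -2 + (-3 - a) = -5 - a)
k(N, L) = 4
U(o) = 12 + o (U(o) = o + 4*3 = o + 12 = 12 + o)
b = -1/16 (b = 1/(-16) = -1/16 ≈ -0.062500)
m(y, Q) = -3 + y (m(y, Q) = y + (-5 - 1*(-2)) = y + (-5 + 2) = y - 3 = -3 + y)
m(b, U(E(0)))/7464 = (-3 - 1/16)/7464 = -49/16*1/7464 = -49/119424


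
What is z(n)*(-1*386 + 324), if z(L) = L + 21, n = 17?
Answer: -2356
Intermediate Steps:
z(L) = 21 + L
z(n)*(-1*386 + 324) = (21 + 17)*(-1*386 + 324) = 38*(-386 + 324) = 38*(-62) = -2356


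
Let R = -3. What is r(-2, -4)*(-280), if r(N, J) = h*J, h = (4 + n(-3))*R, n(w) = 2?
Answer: -20160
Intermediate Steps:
h = -18 (h = (4 + 2)*(-3) = 6*(-3) = -18)
r(N, J) = -18*J
r(-2, -4)*(-280) = -18*(-4)*(-280) = 72*(-280) = -20160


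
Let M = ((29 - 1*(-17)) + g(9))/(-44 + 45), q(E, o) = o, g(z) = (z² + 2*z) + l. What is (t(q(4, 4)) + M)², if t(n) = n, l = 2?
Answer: 22801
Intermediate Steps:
g(z) = 2 + z² + 2*z (g(z) = (z² + 2*z) + 2 = 2 + z² + 2*z)
M = 147 (M = ((29 - 1*(-17)) + (2 + 9² + 2*9))/(-44 + 45) = ((29 + 17) + (2 + 81 + 18))/1 = (46 + 101)*1 = 147*1 = 147)
(t(q(4, 4)) + M)² = (4 + 147)² = 151² = 22801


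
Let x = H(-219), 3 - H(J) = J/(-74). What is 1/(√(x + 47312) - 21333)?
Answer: -1578642/33673668695 - √259080734/33673668695 ≈ -4.7359e-5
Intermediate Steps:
H(J) = 3 + J/74 (H(J) = 3 - J/(-74) = 3 - J*(-1)/74 = 3 - (-1)*J/74 = 3 + J/74)
x = 3/74 (x = 3 + (1/74)*(-219) = 3 - 219/74 = 3/74 ≈ 0.040541)
1/(√(x + 47312) - 21333) = 1/(√(3/74 + 47312) - 21333) = 1/(√(3501091/74) - 21333) = 1/(√259080734/74 - 21333) = 1/(-21333 + √259080734/74)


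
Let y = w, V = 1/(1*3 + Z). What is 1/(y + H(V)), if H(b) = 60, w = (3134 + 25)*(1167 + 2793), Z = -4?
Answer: 1/12509700 ≈ 7.9938e-8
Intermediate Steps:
V = -1 (V = 1/(1*3 - 4) = 1/(3 - 4) = 1/(-1) = -1)
w = 12509640 (w = 3159*3960 = 12509640)
y = 12509640
1/(y + H(V)) = 1/(12509640 + 60) = 1/12509700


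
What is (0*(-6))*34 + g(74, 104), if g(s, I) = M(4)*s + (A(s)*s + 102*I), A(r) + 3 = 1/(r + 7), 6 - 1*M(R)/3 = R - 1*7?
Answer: 1003178/81 ≈ 12385.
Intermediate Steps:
M(R) = 39 - 3*R (M(R) = 18 - 3*(R - 1*7) = 18 - 3*(R - 7) = 18 - 3*(-7 + R) = 18 + (21 - 3*R) = 39 - 3*R)
A(r) = -3 + 1/(7 + r) (A(r) = -3 + 1/(r + 7) = -3 + 1/(7 + r))
g(s, I) = 27*s + 102*I + s*(-20 - 3*s)/(7 + s) (g(s, I) = (39 - 3*4)*s + (((-20 - 3*s)/(7 + s))*s + 102*I) = (39 - 12)*s + (s*(-20 - 3*s)/(7 + s) + 102*I) = 27*s + (102*I + s*(-20 - 3*s)/(7 + s)) = 27*s + 102*I + s*(-20 - 3*s)/(7 + s))
(0*(-6))*34 + g(74, 104) = (0*(-6))*34 + (24*74**2 + 169*74 + 714*104 + 102*104*74)/(7 + 74) = 0*34 + (24*5476 + 12506 + 74256 + 784992)/81 = 0 + (131424 + 12506 + 74256 + 784992)/81 = 0 + (1/81)*1003178 = 0 + 1003178/81 = 1003178/81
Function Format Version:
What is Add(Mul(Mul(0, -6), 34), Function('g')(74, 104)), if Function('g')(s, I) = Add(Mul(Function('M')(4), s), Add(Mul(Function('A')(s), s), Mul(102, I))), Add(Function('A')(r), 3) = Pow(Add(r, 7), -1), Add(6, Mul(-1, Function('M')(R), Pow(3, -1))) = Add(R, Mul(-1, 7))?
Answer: Rational(1003178, 81) ≈ 12385.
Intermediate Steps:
Function('M')(R) = Add(39, Mul(-3, R)) (Function('M')(R) = Add(18, Mul(-3, Add(R, Mul(-1, 7)))) = Add(18, Mul(-3, Add(R, -7))) = Add(18, Mul(-3, Add(-7, R))) = Add(18, Add(21, Mul(-3, R))) = Add(39, Mul(-3, R)))
Function('A')(r) = Add(-3, Pow(Add(7, r), -1)) (Function('A')(r) = Add(-3, Pow(Add(r, 7), -1)) = Add(-3, Pow(Add(7, r), -1)))
Function('g')(s, I) = Add(Mul(27, s), Mul(102, I), Mul(s, Pow(Add(7, s), -1), Add(-20, Mul(-3, s)))) (Function('g')(s, I) = Add(Mul(Add(39, Mul(-3, 4)), s), Add(Mul(Mul(Pow(Add(7, s), -1), Add(-20, Mul(-3, s))), s), Mul(102, I))) = Add(Mul(Add(39, -12), s), Add(Mul(s, Pow(Add(7, s), -1), Add(-20, Mul(-3, s))), Mul(102, I))) = Add(Mul(27, s), Add(Mul(102, I), Mul(s, Pow(Add(7, s), -1), Add(-20, Mul(-3, s))))) = Add(Mul(27, s), Mul(102, I), Mul(s, Pow(Add(7, s), -1), Add(-20, Mul(-3, s)))))
Add(Mul(Mul(0, -6), 34), Function('g')(74, 104)) = Add(Mul(Mul(0, -6), 34), Mul(Pow(Add(7, 74), -1), Add(Mul(24, Pow(74, 2)), Mul(169, 74), Mul(714, 104), Mul(102, 104, 74)))) = Add(Mul(0, 34), Mul(Pow(81, -1), Add(Mul(24, 5476), 12506, 74256, 784992))) = Add(0, Mul(Rational(1, 81), Add(131424, 12506, 74256, 784992))) = Add(0, Mul(Rational(1, 81), 1003178)) = Add(0, Rational(1003178, 81)) = Rational(1003178, 81)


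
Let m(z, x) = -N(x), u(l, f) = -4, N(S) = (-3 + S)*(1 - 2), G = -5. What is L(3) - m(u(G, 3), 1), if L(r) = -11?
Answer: -9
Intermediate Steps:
N(S) = 3 - S (N(S) = (-3 + S)*(-1) = 3 - S)
m(z, x) = -3 + x (m(z, x) = -(3 - x) = -3 + x)
L(3) - m(u(G, 3), 1) = -11 - (-3 + 1) = -11 - 1*(-2) = -11 + 2 = -9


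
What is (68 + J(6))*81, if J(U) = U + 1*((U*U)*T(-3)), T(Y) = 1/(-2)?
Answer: 4536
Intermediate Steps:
T(Y) = -1/2
J(U) = U - U**2/2 (J(U) = U + 1*((U*U)*(-1/2)) = U + 1*(U**2*(-1/2)) = U + 1*(-U**2/2) = U - U**2/2)
(68 + J(6))*81 = (68 + (1/2)*6*(2 - 1*6))*81 = (68 + (1/2)*6*(2 - 6))*81 = (68 + (1/2)*6*(-4))*81 = (68 - 12)*81 = 56*81 = 4536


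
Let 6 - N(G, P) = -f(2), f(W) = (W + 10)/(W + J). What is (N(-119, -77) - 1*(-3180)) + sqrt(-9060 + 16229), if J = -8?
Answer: 3184 + sqrt(7169) ≈ 3268.7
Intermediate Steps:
f(W) = (10 + W)/(-8 + W) (f(W) = (W + 10)/(W - 8) = (10 + W)/(-8 + W))
N(G, P) = 4 (N(G, P) = 6 - (-1)*(10 + 2)/(-8 + 2) = 6 - (-1)*12/(-6) = 6 - (-1)*(-1/6*12) = 6 - (-1)*(-2) = 6 - 1*2 = 6 - 2 = 4)
(N(-119, -77) - 1*(-3180)) + sqrt(-9060 + 16229) = (4 - 1*(-3180)) + sqrt(-9060 + 16229) = (4 + 3180) + sqrt(7169) = 3184 + sqrt(7169)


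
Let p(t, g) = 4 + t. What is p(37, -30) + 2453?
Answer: 2494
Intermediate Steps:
p(37, -30) + 2453 = (4 + 37) + 2453 = 41 + 2453 = 2494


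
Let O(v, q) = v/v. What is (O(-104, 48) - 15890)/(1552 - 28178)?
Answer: 15889/26626 ≈ 0.59675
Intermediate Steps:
O(v, q) = 1
(O(-104, 48) - 15890)/(1552 - 28178) = (1 - 15890)/(1552 - 28178) = -15889/(-26626) = -15889*(-1/26626) = 15889/26626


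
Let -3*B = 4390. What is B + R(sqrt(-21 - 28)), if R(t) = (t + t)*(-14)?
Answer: -4390/3 - 196*I ≈ -1463.3 - 196.0*I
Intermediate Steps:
B = -4390/3 (B = -1/3*4390 = -4390/3 ≈ -1463.3)
R(t) = -28*t (R(t) = (2*t)*(-14) = -28*t)
B + R(sqrt(-21 - 28)) = -4390/3 - 28*sqrt(-21 - 28) = -4390/3 - 196*I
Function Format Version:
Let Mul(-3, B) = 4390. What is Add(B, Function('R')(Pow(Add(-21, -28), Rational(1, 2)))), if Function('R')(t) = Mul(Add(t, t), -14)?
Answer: Add(Rational(-4390, 3), Mul(-196, I)) ≈ Add(-1463.3, Mul(-196.00, I))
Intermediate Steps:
B = Rational(-4390, 3) (B = Mul(Rational(-1, 3), 4390) = Rational(-4390, 3) ≈ -1463.3)
Function('R')(t) = Mul(-28, t) (Function('R')(t) = Mul(Mul(2, t), -14) = Mul(-28, t))
Add(B, Function('R')(Pow(Add(-21, -28), Rational(1, 2)))) = Add(Rational(-4390, 3), Mul(-28, Pow(Add(-21, -28), Rational(1, 2)))) = Add(Rational(-4390, 3), Mul(-28, Pow(-49, Rational(1, 2)))) = Add(Rational(-4390, 3), Mul(-28, Mul(7, I))) = Add(Rational(-4390, 3), Mul(-196, I))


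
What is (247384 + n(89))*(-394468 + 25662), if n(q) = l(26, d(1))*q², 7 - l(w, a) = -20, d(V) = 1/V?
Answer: -170112136306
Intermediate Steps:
d(V) = 1/V
l(w, a) = 27 (l(w, a) = 7 - 1*(-20) = 7 + 20 = 27)
n(q) = 27*q²
(247384 + n(89))*(-394468 + 25662) = (247384 + 27*89²)*(-394468 + 25662) = (247384 + 27*7921)*(-368806) = (247384 + 213867)*(-368806) = 461251*(-368806) = -170112136306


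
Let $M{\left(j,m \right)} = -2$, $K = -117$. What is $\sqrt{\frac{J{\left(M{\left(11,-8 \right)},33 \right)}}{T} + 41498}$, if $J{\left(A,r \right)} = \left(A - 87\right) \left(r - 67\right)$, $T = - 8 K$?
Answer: $\frac{\sqrt{252493501}}{78} \approx 203.72$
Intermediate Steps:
$T = 936$ ($T = \left(-8\right) \left(-117\right) = 936$)
$J{\left(A,r \right)} = \left(-87 + A\right) \left(-67 + r\right)$
$\sqrt{\frac{J{\left(M{\left(11,-8 \right)},33 \right)}}{T} + 41498} = \sqrt{\frac{5829 - 2871 - -134 - 66}{936} + 41498} = \sqrt{\left(5829 - 2871 + 134 - 66\right) \frac{1}{936} + 41498} = \sqrt{3026 \cdot \frac{1}{936} + 41498} = \sqrt{\frac{1513}{468} + 41498} = \sqrt{\frac{19422577}{468}} = \frac{\sqrt{252493501}}{78}$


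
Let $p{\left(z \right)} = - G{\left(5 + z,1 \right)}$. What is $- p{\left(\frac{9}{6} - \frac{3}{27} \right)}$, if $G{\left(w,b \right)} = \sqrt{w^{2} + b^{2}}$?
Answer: $\frac{\sqrt{13549}}{18} \approx 6.4667$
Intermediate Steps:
$G{\left(w,b \right)} = \sqrt{b^{2} + w^{2}}$
$p{\left(z \right)} = - \sqrt{1 + \left(5 + z\right)^{2}}$ ($p{\left(z \right)} = - \sqrt{1^{2} + \left(5 + z\right)^{2}} = - \sqrt{1 + \left(5 + z\right)^{2}}$)
$- p{\left(\frac{9}{6} - \frac{3}{27} \right)} = - \left(-1\right) \sqrt{1 + \left(5 + \left(\frac{9}{6} - \frac{3}{27}\right)\right)^{2}} = - \left(-1\right) \sqrt{1 + \left(5 + \left(9 \cdot \frac{1}{6} - \frac{1}{9}\right)\right)^{2}} = - \left(-1\right) \sqrt{1 + \left(5 + \left(\frac{3}{2} - \frac{1}{9}\right)\right)^{2}} = - \left(-1\right) \sqrt{1 + \left(5 + \frac{25}{18}\right)^{2}} = - \left(-1\right) \sqrt{1 + \left(\frac{115}{18}\right)^{2}} = - \left(-1\right) \sqrt{1 + \frac{13225}{324}} = - \left(-1\right) \sqrt{\frac{13549}{324}} = - \left(-1\right) \frac{\sqrt{13549}}{18} = - \frac{\left(-1\right) \sqrt{13549}}{18} = \frac{\sqrt{13549}}{18}$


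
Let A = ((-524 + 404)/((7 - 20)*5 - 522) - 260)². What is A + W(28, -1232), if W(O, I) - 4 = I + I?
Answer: 22408610260/344569 ≈ 65034.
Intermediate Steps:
W(O, I) = 4 + 2*I (W(O, I) = 4 + (I + I) = 4 + 2*I)
A = 23256250000/344569 (A = (-120/(-13*5 - 522) - 260)² = (-120/(-65 - 522) - 260)² = (-120/(-587) - 260)² = (-120*(-1/587) - 260)² = (120/587 - 260)² = (-152500/587)² = 23256250000/344569 ≈ 67494.)
A + W(28, -1232) = 23256250000/344569 + (4 + 2*(-1232)) = 23256250000/344569 + (4 - 2464) = 23256250000/344569 - 2460 = 22408610260/344569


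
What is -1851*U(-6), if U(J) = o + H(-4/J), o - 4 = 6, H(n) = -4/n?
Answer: -7404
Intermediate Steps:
o = 10 (o = 4 + 6 = 10)
U(J) = 10 + J (U(J) = 10 - 4*(-J/4) = 10 - (-1)*J = 10 + J)
-1851*U(-6) = -1851*(10 - 6) = -1851*4 = -7404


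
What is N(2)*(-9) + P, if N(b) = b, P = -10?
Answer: -28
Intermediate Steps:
N(2)*(-9) + P = 2*(-9) - 10 = -18 - 10 = -28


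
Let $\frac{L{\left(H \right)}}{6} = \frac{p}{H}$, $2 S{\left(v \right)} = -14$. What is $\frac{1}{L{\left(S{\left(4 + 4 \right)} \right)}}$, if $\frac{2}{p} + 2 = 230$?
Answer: $-133$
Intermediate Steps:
$p = \frac{1}{114}$ ($p = \frac{2}{-2 + 230} = \frac{2}{228} = 2 \cdot \frac{1}{228} = \frac{1}{114} \approx 0.0087719$)
$S{\left(v \right)} = -7$ ($S{\left(v \right)} = \frac{1}{2} \left(-14\right) = -7$)
$L{\left(H \right)} = \frac{1}{19 H}$ ($L{\left(H \right)} = 6 \frac{1}{114 H} = \frac{1}{19 H}$)
$\frac{1}{L{\left(S{\left(4 + 4 \right)} \right)}} = \frac{1}{\frac{1}{19} \frac{1}{-7}} = \frac{1}{\frac{1}{19} \left(- \frac{1}{7}\right)} = \frac{1}{- \frac{1}{133}} = -133$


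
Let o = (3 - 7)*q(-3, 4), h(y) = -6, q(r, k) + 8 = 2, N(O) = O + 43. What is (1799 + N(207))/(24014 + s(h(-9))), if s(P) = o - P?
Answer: 2049/24044 ≈ 0.085219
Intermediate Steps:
N(O) = 43 + O
q(r, k) = -6 (q(r, k) = -8 + 2 = -6)
o = 24 (o = (3 - 7)*(-6) = -4*(-6) = 24)
s(P) = 24 - P
(1799 + N(207))/(24014 + s(h(-9))) = (1799 + (43 + 207))/(24014 + (24 - 1*(-6))) = (1799 + 250)/(24014 + (24 + 6)) = 2049/(24014 + 30) = 2049/24044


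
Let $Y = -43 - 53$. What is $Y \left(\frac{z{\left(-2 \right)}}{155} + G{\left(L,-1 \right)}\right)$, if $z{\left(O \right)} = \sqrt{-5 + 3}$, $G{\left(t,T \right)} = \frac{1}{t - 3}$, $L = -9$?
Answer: $8 - \frac{96 i \sqrt{2}}{155} \approx 8.0 - 0.8759 i$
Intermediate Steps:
$G{\left(t,T \right)} = \frac{1}{-3 + t}$
$Y = -96$
$z{\left(O \right)} = i \sqrt{2}$ ($z{\left(O \right)} = \sqrt{-2} = i \sqrt{2}$)
$Y \left(\frac{z{\left(-2 \right)}}{155} + G{\left(L,-1 \right)}\right) = - 96 \left(\frac{i \sqrt{2}}{155} + \frac{1}{-3 - 9}\right) = - 96 \left(i \sqrt{2} \cdot \frac{1}{155} + \frac{1}{-12}\right) = - 96 \left(\frac{i \sqrt{2}}{155} - \frac{1}{12}\right) = - 96 \left(- \frac{1}{12} + \frac{i \sqrt{2}}{155}\right) = 8 - \frac{96 i \sqrt{2}}{155}$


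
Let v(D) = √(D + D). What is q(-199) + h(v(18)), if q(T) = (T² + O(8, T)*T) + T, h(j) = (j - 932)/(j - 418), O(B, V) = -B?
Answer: 8445227/206 ≈ 40996.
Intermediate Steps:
v(D) = √2*√D (v(D) = √(2*D) = √2*√D)
h(j) = (-932 + j)/(-418 + j)
q(T) = T² - 7*T (q(T) = (T² + (-1*8)*T) + T = (T² - 8*T) + T = T² - 7*T)
q(-199) + h(v(18)) = -199*(-7 - 199) + (-932 + √2*√18)/(-418 + √2*√18) = -199*(-206) + (-932 + √2*(3*√2))/(-418 + √2*(3*√2)) = 40994 + (-932 + 6)/(-418 + 6) = 40994 - 926/(-412) = 40994 - 1/412*(-926) = 40994 + 463/206 = 8445227/206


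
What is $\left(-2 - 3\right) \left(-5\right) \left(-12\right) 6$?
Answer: $-1800$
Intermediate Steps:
$\left(-2 - 3\right) \left(-5\right) \left(-12\right) 6 = \left(-5\right) \left(-5\right) \left(-12\right) 6 = 25 \left(-12\right) 6 = \left(-300\right) 6 = -1800$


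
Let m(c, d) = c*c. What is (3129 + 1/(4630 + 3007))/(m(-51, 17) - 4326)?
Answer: -23896174/13173825 ≈ -1.8139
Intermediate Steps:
m(c, d) = c²
(3129 + 1/(4630 + 3007))/(m(-51, 17) - 4326) = (3129 + 1/(4630 + 3007))/((-51)² - 4326) = (3129 + 1/7637)/(2601 - 4326) = (3129 + 1/7637)/(-1725) = (23896174/7637)*(-1/1725) = -23896174/13173825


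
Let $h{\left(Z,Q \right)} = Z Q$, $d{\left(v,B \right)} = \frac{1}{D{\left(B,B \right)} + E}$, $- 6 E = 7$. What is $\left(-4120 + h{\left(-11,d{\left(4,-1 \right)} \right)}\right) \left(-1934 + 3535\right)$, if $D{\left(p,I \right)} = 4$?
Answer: $- \frac{112239706}{17} \approx -6.6023 \cdot 10^{6}$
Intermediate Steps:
$E = - \frac{7}{6}$ ($E = \left(- \frac{1}{6}\right) 7 = - \frac{7}{6} \approx -1.1667$)
$d{\left(v,B \right)} = \frac{6}{17}$ ($d{\left(v,B \right)} = \frac{1}{4 - \frac{7}{6}} = \frac{1}{\frac{17}{6}} = \frac{6}{17}$)
$h{\left(Z,Q \right)} = Q Z$
$\left(-4120 + h{\left(-11,d{\left(4,-1 \right)} \right)}\right) \left(-1934 + 3535\right) = \left(-4120 + \frac{6}{17} \left(-11\right)\right) \left(-1934 + 3535\right) = \left(-4120 - \frac{66}{17}\right) 1601 = \left(- \frac{70106}{17}\right) 1601 = - \frac{112239706}{17}$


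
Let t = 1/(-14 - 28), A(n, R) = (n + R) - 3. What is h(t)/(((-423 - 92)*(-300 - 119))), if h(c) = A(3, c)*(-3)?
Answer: 1/3020990 ≈ 3.3102e-7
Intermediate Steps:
A(n, R) = -3 + R + n (A(n, R) = (R + n) - 3 = -3 + R + n)
t = -1/42 (t = 1/(-42) = -1/42 ≈ -0.023810)
h(c) = -3*c (h(c) = (-3 + c + 3)*(-3) = c*(-3) = -3*c)
h(t)/(((-423 - 92)*(-300 - 119))) = (-3*(-1/42))/(((-423 - 92)*(-300 - 119))) = 1/(14*((-515*(-419)))) = (1/14)/215785 = (1/14)*(1/215785) = 1/3020990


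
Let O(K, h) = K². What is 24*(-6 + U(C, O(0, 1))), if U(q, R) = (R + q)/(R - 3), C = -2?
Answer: -128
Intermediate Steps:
U(q, R) = (R + q)/(-3 + R)
24*(-6 + U(C, O(0, 1))) = 24*(-6 + (0² - 2)/(-3 + 0²)) = 24*(-6 + (0 - 2)/(-3 + 0)) = 24*(-6 - 2/(-3)) = 24*(-6 - ⅓*(-2)) = 24*(-6 + ⅔) = 24*(-16/3) = -128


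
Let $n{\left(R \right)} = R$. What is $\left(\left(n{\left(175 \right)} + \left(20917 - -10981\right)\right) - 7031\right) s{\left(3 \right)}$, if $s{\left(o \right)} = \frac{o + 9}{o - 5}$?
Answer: $-150252$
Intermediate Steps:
$s{\left(o \right)} = \frac{9 + o}{-5 + o}$
$\left(\left(n{\left(175 \right)} + \left(20917 - -10981\right)\right) - 7031\right) s{\left(3 \right)} = \left(\left(175 + \left(20917 - -10981\right)\right) - 7031\right) \frac{9 + 3}{-5 + 3} = \left(\left(175 + \left(20917 + 10981\right)\right) - 7031\right) \frac{1}{-2} \cdot 12 = \left(\left(175 + 31898\right) - 7031\right) \left(\left(- \frac{1}{2}\right) 12\right) = \left(32073 - 7031\right) \left(-6\right) = 25042 \left(-6\right) = -150252$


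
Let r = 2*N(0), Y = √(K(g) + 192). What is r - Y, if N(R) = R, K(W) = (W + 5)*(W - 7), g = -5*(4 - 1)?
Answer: -2*√103 ≈ -20.298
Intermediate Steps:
g = -15 (g = -5*3 = -15)
K(W) = (-7 + W)*(5 + W) (K(W) = (5 + W)*(-7 + W) = (-7 + W)*(5 + W))
Y = 2*√103 (Y = √((-35 + (-15)² - 2*(-15)) + 192) = √((-35 + 225 + 30) + 192) = √(220 + 192) = √412 = 2*√103 ≈ 20.298)
r = 0 (r = 2*0 = 0)
r - Y = 0 - 2*√103 = -2*√103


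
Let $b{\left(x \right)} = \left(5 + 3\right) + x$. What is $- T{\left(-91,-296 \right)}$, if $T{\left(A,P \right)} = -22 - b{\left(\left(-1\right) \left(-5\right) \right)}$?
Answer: $35$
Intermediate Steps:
$b{\left(x \right)} = 8 + x$
$T{\left(A,P \right)} = -35$ ($T{\left(A,P \right)} = -22 - \left(8 - -5\right) = -22 - \left(8 + 5\right) = -22 - 13 = -35$)
$- T{\left(-91,-296 \right)} = \left(-1\right) \left(-35\right) = 35$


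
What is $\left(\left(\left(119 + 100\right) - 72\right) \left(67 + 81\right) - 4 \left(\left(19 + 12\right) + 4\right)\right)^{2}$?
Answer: $467251456$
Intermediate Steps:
$\left(\left(\left(119 + 100\right) - 72\right) \left(67 + 81\right) - 4 \left(\left(19 + 12\right) + 4\right)\right)^{2} = \left(\left(219 - 72\right) 148 - 4 \left(31 + 4\right)\right)^{2} = \left(147 \cdot 148 - 140\right)^{2} = \left(21756 - 140\right)^{2} = 21616^{2} = 467251456$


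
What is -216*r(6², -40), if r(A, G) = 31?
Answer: -6696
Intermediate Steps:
-216*r(6², -40) = -216*31 = -6696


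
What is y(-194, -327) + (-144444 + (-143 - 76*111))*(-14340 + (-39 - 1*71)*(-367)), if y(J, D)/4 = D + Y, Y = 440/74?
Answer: -147378029046/37 ≈ -3.9832e+9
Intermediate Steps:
Y = 220/37 (Y = 440*(1/74) = 220/37 ≈ 5.9459)
y(J, D) = 880/37 + 4*D (y(J, D) = 4*(D + 220/37) = 4*(220/37 + D) = 880/37 + 4*D)
y(-194, -327) + (-144444 + (-143 - 76*111))*(-14340 + (-39 - 1*71)*(-367)) = (880/37 + 4*(-327)) + (-144444 + (-143 - 76*111))*(-14340 + (-39 - 1*71)*(-367)) = (880/37 - 1308) + (-144444 + (-143 - 8436))*(-14340 + (-39 - 71)*(-367)) = -47516/37 + (-144444 - 8579)*(-14340 - 110*(-367)) = -47516/37 - 153023*(-14340 + 40370) = -47516/37 - 153023*26030 = -47516/37 - 3983188690 = -147378029046/37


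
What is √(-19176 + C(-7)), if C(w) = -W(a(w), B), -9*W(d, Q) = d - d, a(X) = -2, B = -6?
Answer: 2*I*√4794 ≈ 138.48*I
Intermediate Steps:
W(d, Q) = 0 (W(d, Q) = -(d - d)/9 = -⅑*0 = 0)
C(w) = 0 (C(w) = -1*0 = 0)
√(-19176 + C(-7)) = √(-19176 + 0) = √(-19176) = 2*I*√4794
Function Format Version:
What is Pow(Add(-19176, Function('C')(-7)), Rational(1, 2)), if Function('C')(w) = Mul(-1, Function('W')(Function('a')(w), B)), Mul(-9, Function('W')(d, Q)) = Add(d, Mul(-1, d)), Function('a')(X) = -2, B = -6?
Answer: Mul(2, I, Pow(4794, Rational(1, 2))) ≈ Mul(138.48, I)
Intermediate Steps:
Function('W')(d, Q) = 0 (Function('W')(d, Q) = Mul(Rational(-1, 9), Add(d, Mul(-1, d))) = Mul(Rational(-1, 9), 0) = 0)
Function('C')(w) = 0 (Function('C')(w) = Mul(-1, 0) = 0)
Pow(Add(-19176, Function('C')(-7)), Rational(1, 2)) = Pow(Add(-19176, 0), Rational(1, 2)) = Pow(-19176, Rational(1, 2)) = Mul(2, I, Pow(4794, Rational(1, 2)))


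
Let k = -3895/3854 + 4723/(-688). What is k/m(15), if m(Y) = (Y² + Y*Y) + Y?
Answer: -84887/5012080 ≈ -0.016936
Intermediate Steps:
k = -254661/32336 (k = -3895*1/3854 + 4723*(-1/688) = -95/94 - 4723/688 = -254661/32336 ≈ -7.8755)
m(Y) = Y + 2*Y² (m(Y) = (Y² + Y²) + Y = 2*Y² + Y = Y + 2*Y²)
k/m(15) = -254661*1/(15*(1 + 2*15))/32336 = -254661*1/(15*(1 + 30))/32336 = -254661/(32336*(15*31)) = -254661/32336/465 = -254661/32336*1/465 = -84887/5012080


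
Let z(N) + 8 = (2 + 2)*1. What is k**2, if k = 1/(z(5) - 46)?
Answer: 1/2500 ≈ 0.00040000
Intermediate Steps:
z(N) = -4 (z(N) = -8 + (2 + 2)*1 = -8 + 4*1 = -8 + 4 = -4)
k = -1/50 (k = 1/(-4 - 46) = 1/(-50) = -1/50 ≈ -0.020000)
k**2 = (-1/50)**2 = 1/2500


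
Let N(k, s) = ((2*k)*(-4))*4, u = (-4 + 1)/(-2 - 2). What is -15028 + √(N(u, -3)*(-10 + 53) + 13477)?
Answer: -15028 + √12445 ≈ -14916.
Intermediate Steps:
u = ¾ (u = -3/(-4) = -3*(-¼) = ¾ ≈ 0.75000)
N(k, s) = -32*k (N(k, s) = -8*k*4 = -32*k)
-15028 + √(N(u, -3)*(-10 + 53) + 13477) = -15028 + √((-32*¾)*(-10 + 53) + 13477) = -15028 + √(-24*43 + 13477) = -15028 + √(-1032 + 13477) = -15028 + √12445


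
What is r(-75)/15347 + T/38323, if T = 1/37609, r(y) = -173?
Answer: -249343103964/22119473133329 ≈ -0.011273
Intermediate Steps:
T = 1/37609 ≈ 2.6589e-5
r(-75)/15347 + T/38323 = -173/15347 + (1/37609)/38323 = -173*1/15347 + (1/37609)*(1/38323) = -173/15347 + 1/1441289707 = -249343103964/22119473133329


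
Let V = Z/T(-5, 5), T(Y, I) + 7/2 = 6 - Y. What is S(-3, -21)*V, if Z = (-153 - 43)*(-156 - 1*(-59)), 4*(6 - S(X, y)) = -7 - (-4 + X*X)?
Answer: 114072/5 ≈ 22814.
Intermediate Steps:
S(X, y) = 27/4 + X**2/4 (S(X, y) = 6 - (-7 - (-4 + X*X))/4 = 6 - (-7 - (-4 + X**2))/4 = 6 - (-7 + (4 - X**2))/4 = 6 - (-3 - X**2)/4 = 6 + (3/4 + X**2/4) = 27/4 + X**2/4)
T(Y, I) = 5/2 - Y (T(Y, I) = -7/2 + (6 - Y) = 5/2 - Y)
Z = 19012 (Z = -196*(-156 + 59) = -196*(-97) = 19012)
V = 38024/15 (V = 19012/(5/2 - 1*(-5)) = 19012/(5/2 + 5) = 19012/(15/2) = 19012*(2/15) = 38024/15 ≈ 2534.9)
S(-3, -21)*V = (27/4 + (1/4)*(-3)**2)*(38024/15) = (27/4 + (1/4)*9)*(38024/15) = (27/4 + 9/4)*(38024/15) = 9*(38024/15) = 114072/5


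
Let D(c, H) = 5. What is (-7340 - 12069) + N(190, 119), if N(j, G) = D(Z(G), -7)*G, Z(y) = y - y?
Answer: -18814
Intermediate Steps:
Z(y) = 0
N(j, G) = 5*G
(-7340 - 12069) + N(190, 119) = (-7340 - 12069) + 5*119 = -19409 + 595 = -18814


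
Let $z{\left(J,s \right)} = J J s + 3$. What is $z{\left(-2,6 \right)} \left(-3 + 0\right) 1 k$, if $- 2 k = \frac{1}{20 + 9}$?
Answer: $\frac{81}{58} \approx 1.3966$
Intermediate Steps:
$k = - \frac{1}{58}$ ($k = - \frac{1}{2 \left(20 + 9\right)} = - \frac{1}{2 \cdot 29} = \left(- \frac{1}{2}\right) \frac{1}{29} = - \frac{1}{58} \approx -0.017241$)
$z{\left(J,s \right)} = 3 + s J^{2}$ ($z{\left(J,s \right)} = J^{2} s + 3 = s J^{2} + 3 = 3 + s J^{2}$)
$z{\left(-2,6 \right)} \left(-3 + 0\right) 1 k = \left(3 + 6 \left(-2\right)^{2}\right) \left(-3 + 0\right) 1 \left(- \frac{1}{58}\right) = \left(3 + 6 \cdot 4\right) \left(\left(-3\right) 1\right) \left(- \frac{1}{58}\right) = \left(3 + 24\right) \left(-3\right) \left(- \frac{1}{58}\right) = 27 \left(-3\right) \left(- \frac{1}{58}\right) = \left(-81\right) \left(- \frac{1}{58}\right) = \frac{81}{58}$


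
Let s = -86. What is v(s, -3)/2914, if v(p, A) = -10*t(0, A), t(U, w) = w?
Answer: 15/1457 ≈ 0.010295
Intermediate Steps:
v(p, A) = -10*A
v(s, -3)/2914 = -10*(-3)/2914 = 30*(1/2914) = 15/1457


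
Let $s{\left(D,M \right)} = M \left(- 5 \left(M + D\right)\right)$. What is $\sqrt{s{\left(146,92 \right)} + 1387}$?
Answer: $i \sqrt{108093} \approx 328.77 i$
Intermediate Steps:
$s{\left(D,M \right)} = M \left(- 5 D - 5 M\right)$ ($s{\left(D,M \right)} = M \left(- 5 \left(D + M\right)\right) = M \left(- 5 D - 5 M\right)$)
$\sqrt{s{\left(146,92 \right)} + 1387} = \sqrt{\left(-5\right) 92 \left(146 + 92\right) + 1387} = \sqrt{\left(-5\right) 92 \cdot 238 + 1387} = \sqrt{-109480 + 1387} = \sqrt{-108093} = i \sqrt{108093}$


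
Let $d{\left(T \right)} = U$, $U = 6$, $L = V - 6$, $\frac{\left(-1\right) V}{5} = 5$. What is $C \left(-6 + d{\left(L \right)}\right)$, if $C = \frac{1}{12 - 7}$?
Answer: $0$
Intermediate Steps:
$V = -25$ ($V = \left(-5\right) 5 = -25$)
$L = -31$ ($L = -25 - 6 = -31$)
$C = \frac{1}{5} \approx 0.2$
$d{\left(T \right)} = 6$
$C \left(-6 + d{\left(L \right)}\right) = \frac{-6 + 6}{5} = \frac{1}{5} \cdot 0 = 0$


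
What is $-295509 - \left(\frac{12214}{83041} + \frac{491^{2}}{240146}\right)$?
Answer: $- \frac{5893052788289439}{19941963986} \approx -2.9551 \cdot 10^{5}$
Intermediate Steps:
$-295509 - \left(\frac{12214}{83041} + \frac{491^{2}}{240146}\right) = -295509 - \left(12214 \cdot \frac{1}{83041} + 241081 \cdot \frac{1}{240146}\right) = -295509 - \left(\frac{12214}{83041} + \frac{241081}{240146}\right) = -295509 - \frac{22952750565}{19941963986} = - \frac{5893052788289439}{19941963986}$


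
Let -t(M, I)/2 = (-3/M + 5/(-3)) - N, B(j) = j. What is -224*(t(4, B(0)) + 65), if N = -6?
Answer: -38864/3 ≈ -12955.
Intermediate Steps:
t(M, I) = -26/3 + 6/M (t(M, I) = -2*((-3/M + 5/(-3)) - 1*(-6)) = -2*((-3/M + 5*(-1/3)) + 6) = -2*((-3/M - 5/3) + 6) = -2*((-5/3 - 3/M) + 6) = -2*(13/3 - 3/M) = -26/3 + 6/M)
-224*(t(4, B(0)) + 65) = -224*((-26/3 + 6/4) + 65) = -224*((-26/3 + 6*(1/4)) + 65) = -224*((-26/3 + 3/2) + 65) = -224*(-43/6 + 65) = -224*347/6 = -38864/3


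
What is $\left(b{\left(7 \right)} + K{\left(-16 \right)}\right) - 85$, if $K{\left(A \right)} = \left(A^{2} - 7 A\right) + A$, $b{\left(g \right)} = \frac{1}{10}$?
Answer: $\frac{2671}{10} \approx 267.1$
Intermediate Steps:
$b{\left(g \right)} = \frac{1}{10}$
$K{\left(A \right)} = A^{2} - 6 A$
$\left(b{\left(7 \right)} + K{\left(-16 \right)}\right) - 85 = \left(\frac{1}{10} - 16 \left(-6 - 16\right)\right) - 85 = \left(\frac{1}{10} - -352\right) - 85 = \left(\frac{1}{10} + 352\right) - 85 = \frac{3521}{10} - 85 = \frac{2671}{10}$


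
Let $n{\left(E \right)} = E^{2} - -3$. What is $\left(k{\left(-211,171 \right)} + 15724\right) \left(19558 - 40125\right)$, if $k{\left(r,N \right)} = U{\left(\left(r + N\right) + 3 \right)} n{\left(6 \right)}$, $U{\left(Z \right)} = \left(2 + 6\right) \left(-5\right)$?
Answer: $-291310988$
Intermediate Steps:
$n{\left(E \right)} = 3 + E^{2}$ ($n{\left(E \right)} = E^{2} + 3 = 3 + E^{2}$)
$U{\left(Z \right)} = -40$ ($U{\left(Z \right)} = 8 \left(-5\right) = -40$)
$k{\left(r,N \right)} = -1560$ ($k{\left(r,N \right)} = - 40 \left(3 + 6^{2}\right) = - 40 \left(3 + 36\right) = \left(-40\right) 39 = -1560$)
$\left(k{\left(-211,171 \right)} + 15724\right) \left(19558 - 40125\right) = \left(-1560 + 15724\right) \left(19558 - 40125\right) = 14164 \left(-20567\right) = -291310988$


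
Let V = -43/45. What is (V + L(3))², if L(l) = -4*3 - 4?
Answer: 582169/2025 ≈ 287.49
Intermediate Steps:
L(l) = -16 (L(l) = -12 - 4 = -16)
V = -43/45 (V = -43*1/45 = -43/45 ≈ -0.95556)
(V + L(3))² = (-43/45 - 16)² = (-763/45)² = 582169/2025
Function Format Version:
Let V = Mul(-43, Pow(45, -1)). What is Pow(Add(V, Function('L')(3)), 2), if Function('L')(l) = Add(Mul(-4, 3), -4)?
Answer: Rational(582169, 2025) ≈ 287.49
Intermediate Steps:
Function('L')(l) = -16 (Function('L')(l) = Add(-12, -4) = -16)
V = Rational(-43, 45) (V = Mul(-43, Rational(1, 45)) = Rational(-43, 45) ≈ -0.95556)
Pow(Add(V, Function('L')(3)), 2) = Pow(Add(Rational(-43, 45), -16), 2) = Pow(Rational(-763, 45), 2) = Rational(582169, 2025)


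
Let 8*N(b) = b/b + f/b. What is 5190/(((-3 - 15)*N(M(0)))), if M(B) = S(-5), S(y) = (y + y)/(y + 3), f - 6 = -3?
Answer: -4325/3 ≈ -1441.7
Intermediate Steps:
f = 3 (f = 6 - 3 = 3)
S(y) = 2*y/(3 + y) (S(y) = (2*y)/(3 + y) = 2*y/(3 + y))
M(B) = 5 (M(B) = 2*(-5)/(3 - 5) = 2*(-5)/(-2) = 2*(-5)*(-1/2) = 5)
N(b) = 1/8 + 3/(8*b) (N(b) = (b/b + 3/b)/8 = (1 + 3/b)/8 = 1/8 + 3/(8*b))
5190/(((-3 - 15)*N(M(0)))) = 5190/(((-3 - 15)*((1/8)*(3 + 5)/5))) = 5190/((-9*8/(4*5))) = 5190/((-18*1/5)) = 5190/(-18/5) = 5190*(-5/18) = -4325/3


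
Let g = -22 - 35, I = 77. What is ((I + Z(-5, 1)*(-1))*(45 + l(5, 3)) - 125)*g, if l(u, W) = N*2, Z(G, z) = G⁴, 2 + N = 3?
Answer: 1475217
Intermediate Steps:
N = 1 (N = -2 + 3 = 1)
l(u, W) = 2 (l(u, W) = 1*2 = 2)
g = -57
((I + Z(-5, 1)*(-1))*(45 + l(5, 3)) - 125)*g = ((77 + (-5)⁴*(-1))*(45 + 2) - 125)*(-57) = ((77 + 625*(-1))*47 - 125)*(-57) = ((77 - 625)*47 - 125)*(-57) = (-548*47 - 125)*(-57) = (-25756 - 125)*(-57) = -25881*(-57) = 1475217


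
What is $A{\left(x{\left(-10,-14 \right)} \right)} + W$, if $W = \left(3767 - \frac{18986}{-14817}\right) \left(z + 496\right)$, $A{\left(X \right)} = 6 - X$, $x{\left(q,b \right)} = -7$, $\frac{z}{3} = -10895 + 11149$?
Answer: $\frac{6385468261}{1347} \approx 4.7405 \cdot 10^{6}$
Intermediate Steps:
$z = 762$ ($z = 3 \left(-10895 + 11149\right) = 3 \cdot 254 = 762$)
$W = \frac{6385450750}{1347}$ ($W = \left(3767 - \frac{18986}{-14817}\right) \left(762 + 496\right) = \left(3767 - - \frac{1726}{1347}\right) 1258 = \left(3767 + \frac{1726}{1347}\right) 1258 = \frac{5075875}{1347} \cdot 1258 = \frac{6385450750}{1347} \approx 4.7405 \cdot 10^{6}$)
$A{\left(x{\left(-10,-14 \right)} \right)} + W = \left(6 - -7\right) + \frac{6385450750}{1347} = \left(6 + 7\right) + \frac{6385450750}{1347} = 13 + \frac{6385450750}{1347} = \frac{6385468261}{1347}$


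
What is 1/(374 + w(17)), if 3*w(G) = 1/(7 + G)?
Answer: 72/26929 ≈ 0.0026737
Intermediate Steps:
w(G) = 1/(3*(7 + G))
1/(374 + w(17)) = 1/(374 + 1/(3*(7 + 17))) = 1/(374 + (⅓)/24) = 1/(374 + (⅓)*(1/24)) = 1/(374 + 1/72) = 1/(26929/72) = 72/26929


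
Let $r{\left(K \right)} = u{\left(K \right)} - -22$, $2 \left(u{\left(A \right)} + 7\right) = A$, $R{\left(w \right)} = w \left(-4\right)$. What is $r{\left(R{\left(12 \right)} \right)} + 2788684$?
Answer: $2788675$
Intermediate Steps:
$R{\left(w \right)} = - 4 w$
$u{\left(A \right)} = -7 + \frac{A}{2}$
$r{\left(K \right)} = 15 + \frac{K}{2}$ ($r{\left(K \right)} = \left(-7 + \frac{K}{2}\right) - -22 = \left(-7 + \frac{K}{2}\right) + 22 = 15 + \frac{K}{2}$)
$r{\left(R{\left(12 \right)} \right)} + 2788684 = \left(15 + \frac{\left(-4\right) 12}{2}\right) + 2788684 = \left(15 + \frac{1}{2} \left(-48\right)\right) + 2788684 = \left(15 - 24\right) + 2788684 = -9 + 2788684 = 2788675$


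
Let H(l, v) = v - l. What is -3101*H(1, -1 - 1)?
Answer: 9303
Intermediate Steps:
-3101*H(1, -1 - 1) = -3101*((-1 - 1) - 1*1) = -3101*(-2 - 1) = -3101*(-3) = 9303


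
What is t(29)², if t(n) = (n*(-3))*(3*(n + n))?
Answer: 229159044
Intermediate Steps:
t(n) = -18*n² (t(n) = (-3*n)*(3*(2*n)) = (-3*n)*(6*n) = -18*n²)
t(29)² = (-18*29²)² = (-18*841)² = (-15138)² = 229159044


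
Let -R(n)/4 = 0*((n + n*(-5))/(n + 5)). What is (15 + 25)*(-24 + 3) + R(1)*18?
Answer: -840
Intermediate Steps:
R(n) = 0 (R(n) = -0*(n + n*(-5))/(n + 5) = -0*(n - 5*n)/(5 + n) = -0*(-4*n)/(5 + n) = -0*(-4*n/(5 + n)) = -4*0 = 0)
(15 + 25)*(-24 + 3) + R(1)*18 = (15 + 25)*(-24 + 3) + 0*18 = 40*(-21) + 0 = -840 + 0 = -840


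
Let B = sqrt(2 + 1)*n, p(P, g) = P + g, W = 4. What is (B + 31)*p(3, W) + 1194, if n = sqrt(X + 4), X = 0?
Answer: 1411 + 14*sqrt(3) ≈ 1435.2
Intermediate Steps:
n = 2 (n = sqrt(0 + 4) = sqrt(4) = 2)
B = 2*sqrt(3) (B = sqrt(2 + 1)*2 = sqrt(3)*2 = 2*sqrt(3) ≈ 3.4641)
(B + 31)*p(3, W) + 1194 = (2*sqrt(3) + 31)*(3 + 4) + 1194 = (31 + 2*sqrt(3))*7 + 1194 = (217 + 14*sqrt(3)) + 1194 = 1411 + 14*sqrt(3)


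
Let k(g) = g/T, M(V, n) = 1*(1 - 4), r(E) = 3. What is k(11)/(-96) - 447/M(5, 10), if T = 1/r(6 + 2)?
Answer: 4757/32 ≈ 148.66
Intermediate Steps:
M(V, n) = -3 (M(V, n) = 1*(-3) = -3)
T = ⅓ (T = 1/3 = ⅓ ≈ 0.33333)
k(g) = 3*g (k(g) = g/(⅓) = g*3 = 3*g)
k(11)/(-96) - 447/M(5, 10) = (3*11)/(-96) - 447/(-3) = 33*(-1/96) - 447*(-⅓) = -11/32 + 149 = 4757/32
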